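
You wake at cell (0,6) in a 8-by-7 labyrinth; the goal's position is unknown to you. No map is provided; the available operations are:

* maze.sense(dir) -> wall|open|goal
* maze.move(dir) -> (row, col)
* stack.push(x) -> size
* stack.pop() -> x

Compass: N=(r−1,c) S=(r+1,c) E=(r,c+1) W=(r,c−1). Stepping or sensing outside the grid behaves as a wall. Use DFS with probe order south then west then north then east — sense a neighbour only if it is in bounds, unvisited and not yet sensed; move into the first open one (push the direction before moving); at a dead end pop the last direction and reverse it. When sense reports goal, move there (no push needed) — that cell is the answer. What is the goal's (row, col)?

→ sense(south)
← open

→ push(south)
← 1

→ move(south)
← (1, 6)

→ sense(south)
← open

→ push(south)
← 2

→ move(south)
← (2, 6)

→ sense(south)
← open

→ push(south)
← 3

→ move(south)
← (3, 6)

→ sense(south)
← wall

→ sense(west)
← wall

→ pop()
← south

→ move(north)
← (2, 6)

→ sense(west)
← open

→ push(west)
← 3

→ move(west)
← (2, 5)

→ sense(west)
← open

→ push(west)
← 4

→ move(west)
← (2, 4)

→ sense(south)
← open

→ push(south)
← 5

→ move(south)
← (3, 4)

→ sense(south)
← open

→ push(south)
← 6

→ move(south)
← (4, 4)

→ sense(south)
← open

→ push(south)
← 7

→ move(south)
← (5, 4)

→ sense(south)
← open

→ push(south)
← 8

→ move(south)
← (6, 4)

→ sense(south)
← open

→ push(south)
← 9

→ move(south)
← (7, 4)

→ sense(west)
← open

→ push(west)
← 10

→ move(west)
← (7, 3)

→ sense(west)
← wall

→ sense(north)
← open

→ push(north)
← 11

→ move(north)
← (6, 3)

→ sense(west)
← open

→ push(west)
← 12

→ move(west)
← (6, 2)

→ sense(west)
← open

→ push(west)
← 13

→ move(west)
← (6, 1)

→ sense(south)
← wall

→ sense(west)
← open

→ push(west)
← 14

→ move(west)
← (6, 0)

→ sense(south)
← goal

→ move(south)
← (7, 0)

Answer: (7, 0)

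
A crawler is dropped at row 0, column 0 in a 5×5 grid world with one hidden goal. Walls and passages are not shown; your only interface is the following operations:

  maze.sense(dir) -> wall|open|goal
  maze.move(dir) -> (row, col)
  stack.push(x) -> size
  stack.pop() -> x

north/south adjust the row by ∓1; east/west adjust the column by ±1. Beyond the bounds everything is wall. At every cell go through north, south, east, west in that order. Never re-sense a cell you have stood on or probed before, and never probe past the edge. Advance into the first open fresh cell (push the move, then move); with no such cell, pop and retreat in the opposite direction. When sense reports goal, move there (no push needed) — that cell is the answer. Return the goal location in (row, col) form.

·→ maze.sense(dir=south)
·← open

·→ stack.push(x=south)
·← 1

·→ maze.move(dir=south)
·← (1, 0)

·→ maze.sense(dir=south)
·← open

·→ stack.push(x=south)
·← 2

·→ maze.move(dir=south)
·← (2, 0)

·→ maze.sense(dir=south)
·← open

·→ stack.push(x=south)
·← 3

·→ maze.move(dir=south)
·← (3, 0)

·→ maze.sense(dir=south)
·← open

·→ stack.push(x=south)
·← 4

·→ maze.move(dir=south)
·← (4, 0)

·→ maze.sense(dir=east)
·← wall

·→ stack.pop()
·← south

·→ maze.move(dir=north)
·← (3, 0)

·→ maze.sense(dir=east)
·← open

·→ stack.push(x=east)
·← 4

·→ maze.move(dir=east)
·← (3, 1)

·→ maze.sense(dir=north)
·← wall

·→ maze.sense(dir=east)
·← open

·→ stack.push(x=east)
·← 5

·→ maze.move(dir=east)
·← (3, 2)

·→ maze.sense(dir=north)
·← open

·→ stack.push(x=north)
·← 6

·→ maze.move(dir=north)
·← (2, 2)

·→ maze.sense(dir=north)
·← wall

·→ maze.sense(dir=east)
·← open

·→ stack.push(x=east)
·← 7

·→ maze.move(dir=east)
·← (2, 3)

·→ maze.sense(dir=north)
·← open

·→ stack.push(x=north)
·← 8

·→ maze.move(dir=north)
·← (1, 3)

·→ maze.sense(dir=north)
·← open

·→ stack.push(x=north)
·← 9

·→ maze.move(dir=north)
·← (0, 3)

·→ maze.sense(dir=east)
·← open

·→ stack.push(x=east)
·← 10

·→ maze.move(dir=east)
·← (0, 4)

·→ maze.sense(dir=south)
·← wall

·→ stack.pop()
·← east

·→ maze.move(dir=west)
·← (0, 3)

·→ maze.sense(dir=west)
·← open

·→ stack.push(x=west)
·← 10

·→ maze.move(dir=west)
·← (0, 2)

·→ maze.sense(dir=west)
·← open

·→ stack.push(x=west)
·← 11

·→ maze.move(dir=west)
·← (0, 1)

·→ maze.sense(dir=south)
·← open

·→ stack.push(x=south)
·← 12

·→ maze.move(dir=south)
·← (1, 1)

·→ stack.pop()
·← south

·→ maze.move(dir=north)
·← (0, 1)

·→ stack.pop()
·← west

·→ maze.move(dir=east)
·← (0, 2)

·→ stack.pop()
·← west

·→ maze.move(dir=east)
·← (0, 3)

·→ stack.pop()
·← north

·→ maze.move(dir=south)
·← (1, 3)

·→ stack.pop()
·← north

·→ maze.move(dir=south)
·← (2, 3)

·→ maze.sense(dir=south)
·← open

·→ stack.push(x=south)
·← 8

·→ maze.move(dir=south)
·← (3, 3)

·→ maze.sense(dir=south)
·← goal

·→ maze.move(dir=south)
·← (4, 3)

Answer: (4, 3)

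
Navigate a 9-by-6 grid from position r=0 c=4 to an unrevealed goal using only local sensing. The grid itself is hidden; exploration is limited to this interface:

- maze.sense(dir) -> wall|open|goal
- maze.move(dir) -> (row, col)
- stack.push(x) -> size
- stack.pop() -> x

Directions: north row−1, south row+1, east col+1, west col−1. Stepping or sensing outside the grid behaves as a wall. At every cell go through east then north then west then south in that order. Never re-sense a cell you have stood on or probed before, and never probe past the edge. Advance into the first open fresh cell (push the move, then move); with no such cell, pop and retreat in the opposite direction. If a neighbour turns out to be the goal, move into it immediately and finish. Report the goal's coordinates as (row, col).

% maze.sense dir→east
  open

% stack.push x→east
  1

% maze.move dir→east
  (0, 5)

% maze.sense dir→south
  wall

% stack.pop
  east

% maze.move dir→west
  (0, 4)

% maze.sense dir→west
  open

% stack.push x→west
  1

% maze.move dir→west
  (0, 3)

% maze.sense dir→west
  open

% stack.push x→west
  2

% maze.move dir→west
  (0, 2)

% maze.sense dir→west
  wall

% maze.sense dir→south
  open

% stack.push x→south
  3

% maze.move dir→south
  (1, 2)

% maze.sense dir→east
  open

% stack.push x→east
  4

% maze.move dir→east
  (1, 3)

% maze.sense dir→east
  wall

% maze.sense dir→south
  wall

% stack.pop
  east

% maze.move dir→west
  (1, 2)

% maze.sense dir→west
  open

% stack.push x→west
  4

% maze.move dir→west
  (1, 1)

% maze.sense dir→west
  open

% stack.push x→west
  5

% maze.move dir→west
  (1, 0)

% maze.sense dir→north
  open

% stack.push x→north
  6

% maze.move dir→north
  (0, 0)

% stack.pop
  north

% maze.move dir→south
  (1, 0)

% maze.sense dir→south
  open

% stack.push x→south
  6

% maze.move dir→south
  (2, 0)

% maze.sense dir→east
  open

% stack.push x→east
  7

% maze.move dir→east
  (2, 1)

% maze.sense dir→east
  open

% stack.push x→east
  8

% maze.move dir→east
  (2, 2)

% maze.sense dir→south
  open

% stack.push x→south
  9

% maze.move dir→south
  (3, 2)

% maze.sense dir→east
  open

% stack.push x→east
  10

% maze.move dir→east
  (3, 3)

% maze.sense dir→east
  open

% stack.push x→east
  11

% maze.move dir→east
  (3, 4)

% maze.sense dir→east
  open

% stack.push x→east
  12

% maze.move dir→east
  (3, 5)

% maze.sense dir→north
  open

% stack.push x→north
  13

% maze.move dir→north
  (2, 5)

% maze.sense dir→west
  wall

% stack.pop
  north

% maze.move dir→south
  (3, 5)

% maze.sense dir→south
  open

% stack.push x→south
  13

% maze.move dir→south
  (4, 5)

% maze.sense dir→west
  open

% stack.push x→west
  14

% maze.move dir→west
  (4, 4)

% maze.sense dir→west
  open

% stack.push x→west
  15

% maze.move dir→west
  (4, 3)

% maze.sense dir→west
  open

% stack.push x→west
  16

% maze.move dir→west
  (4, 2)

% maze.sense dir→west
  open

% stack.push x→west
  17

% maze.move dir→west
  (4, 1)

% maze.sense dir→north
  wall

% maze.sense dir→west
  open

% stack.push x→west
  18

% maze.move dir→west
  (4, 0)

% maze.sense dir→north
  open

% stack.push x→north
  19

% maze.move dir→north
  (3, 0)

% stack.pop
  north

% maze.move dir→south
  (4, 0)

% maze.sense dir→south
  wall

% stack.pop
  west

% maze.move dir→east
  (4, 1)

% maze.sense dir→south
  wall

% stack.pop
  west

% maze.move dir→east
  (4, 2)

% maze.sense dir→south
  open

% stack.push x→south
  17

% maze.move dir→south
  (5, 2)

% maze.sense dir→east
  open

% stack.push x→east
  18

% maze.move dir→east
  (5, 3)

% maze.sense dir→east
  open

% stack.push x→east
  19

% maze.move dir→east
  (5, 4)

% maze.sense dir→east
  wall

% maze.sense dir→south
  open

% stack.push x→south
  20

% maze.move dir→south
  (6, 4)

% maze.sense dir→east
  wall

% maze.sense dir→west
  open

% stack.push x→west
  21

% maze.move dir→west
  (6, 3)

% maze.sense dir→west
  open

% stack.push x→west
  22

% maze.move dir→west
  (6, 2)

% maze.sense dir→west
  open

% stack.push x→west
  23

% maze.move dir→west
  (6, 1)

% maze.sense dir→west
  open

% stack.push x→west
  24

% maze.move dir→west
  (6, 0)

% maze.sense dir→south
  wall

% stack.pop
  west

% maze.move dir→east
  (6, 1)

% maze.sense dir→south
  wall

% stack.pop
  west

% maze.move dir→east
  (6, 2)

% maze.sense dir→south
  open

% stack.push x→south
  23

% maze.move dir→south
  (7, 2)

% maze.sense dir→east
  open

% stack.push x→east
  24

% maze.move dir→east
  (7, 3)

% maze.sense dir→east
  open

% stack.push x→east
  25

% maze.move dir→east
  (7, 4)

% maze.sense dir→east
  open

% stack.push x→east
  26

% maze.move dir→east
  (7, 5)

% maze.sense dir→south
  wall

% stack.pop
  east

% maze.move dir→west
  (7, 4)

% maze.sense dir→south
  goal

% maze.move dir→south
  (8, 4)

Answer: (8, 4)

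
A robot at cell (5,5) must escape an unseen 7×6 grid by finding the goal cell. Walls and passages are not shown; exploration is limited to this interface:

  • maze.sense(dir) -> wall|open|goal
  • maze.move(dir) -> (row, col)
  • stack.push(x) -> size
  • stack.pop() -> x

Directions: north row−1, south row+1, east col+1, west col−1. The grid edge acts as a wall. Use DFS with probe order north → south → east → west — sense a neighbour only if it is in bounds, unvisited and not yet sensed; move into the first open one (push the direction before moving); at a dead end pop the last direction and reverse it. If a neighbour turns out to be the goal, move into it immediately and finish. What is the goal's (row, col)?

% maze.sense dir=north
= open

% stack.push x=north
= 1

% maze.move dir=north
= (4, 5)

% maze.sense dir=north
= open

% stack.push x=north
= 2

% maze.move dir=north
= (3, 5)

% maze.sense dir=north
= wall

% maze.sense dir=west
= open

% stack.push x=west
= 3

% maze.move dir=west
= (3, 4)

% maze.sense dir=north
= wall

% maze.sense dir=south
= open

% stack.push x=south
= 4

% maze.move dir=south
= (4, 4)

% maze.sense dir=south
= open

% stack.push x=south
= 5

% maze.move dir=south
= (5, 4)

% maze.sense dir=south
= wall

% maze.sense dir=west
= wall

% stack.pop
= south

% maze.move dir=north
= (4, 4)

% maze.sense dir=west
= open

% stack.push x=west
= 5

% maze.move dir=west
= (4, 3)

% maze.sense dir=north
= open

% stack.push x=north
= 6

% maze.move dir=north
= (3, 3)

% maze.sense dir=north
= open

% stack.push x=north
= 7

% maze.move dir=north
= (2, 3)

% maze.sense dir=north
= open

% stack.push x=north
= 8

% maze.move dir=north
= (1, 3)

% maze.sense dir=north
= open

% stack.push x=north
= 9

% maze.move dir=north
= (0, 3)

% maze.sense dir=east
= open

% stack.push x=east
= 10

% maze.move dir=east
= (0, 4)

% maze.sense dir=south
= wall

% maze.sense dir=east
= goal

% maze.move dir=east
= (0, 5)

Answer: (0, 5)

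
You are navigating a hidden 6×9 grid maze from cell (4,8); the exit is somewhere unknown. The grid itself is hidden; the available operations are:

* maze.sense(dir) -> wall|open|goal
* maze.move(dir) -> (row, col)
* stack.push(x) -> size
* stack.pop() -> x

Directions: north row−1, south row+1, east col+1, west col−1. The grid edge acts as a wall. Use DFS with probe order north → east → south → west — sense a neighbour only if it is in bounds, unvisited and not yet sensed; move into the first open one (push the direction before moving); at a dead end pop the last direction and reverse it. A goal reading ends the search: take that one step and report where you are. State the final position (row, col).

Using sense(north), → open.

I run push(north), and see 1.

Invoking move(north), and see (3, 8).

I use sense(north), : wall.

Using sense(west), and see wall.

Next I call pop(), : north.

Then move(south), which returns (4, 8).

Then sense(south), yielding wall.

I invoke sense(west), : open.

I use push(west), which returns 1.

I use move(west), → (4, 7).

Now I run sense(south), — result: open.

Now I run push(south), yielding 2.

Then move(south), and get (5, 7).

Calling sense(west), : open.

Now I run push(west), — result: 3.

Then move(west), — result: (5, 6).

I try sense(north), yielding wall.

Calling sense(west), and see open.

I try push(west), — result: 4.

Now I run move(west), and see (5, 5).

I run sense(north), and get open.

I run push(north), yielding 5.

Invoking move(north), giving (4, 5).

I invoke sense(north), : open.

Then push(north), yielding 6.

Calling move(north), — result: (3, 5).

Calling sense(north), and see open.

I invoke push(north), — result: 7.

Invoking move(north), : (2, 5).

I try sense(north), and observe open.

I call push(north), and see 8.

I run move(north), and get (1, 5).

I use sense(north), — result: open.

Then push(north), which returns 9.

I run move(north), and observe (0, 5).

I invoke sense(east), yielding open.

I call push(east), yielding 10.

Now I run move(east), and observe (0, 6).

Now I run sense(east), and see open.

Now I run push(east), — result: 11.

I use move(east), which returns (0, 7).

Calling sense(east), giving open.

I use push(east), giving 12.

I try move(east), yielding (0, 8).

Using sense(south), yielding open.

I try push(south), and see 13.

I run move(south), which returns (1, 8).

I run sense(west), and observe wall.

Invoking pop(), → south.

Using move(north), and see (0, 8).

I try pop, which returns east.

Next I call move(west), giving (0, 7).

I invoke pop(), and get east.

I invoke move(west), giving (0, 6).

Invoking sense(south), giving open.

Invoking push(south), — result: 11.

I use move(south), and get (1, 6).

I call sense(south), yielding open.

I use push(south), giving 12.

I run move(south), giving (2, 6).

Using sense(east), and observe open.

I call push(east), which returns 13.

I use move(east), and see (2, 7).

Using pop(), : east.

Next I call move(west), and see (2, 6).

Invoking sense(south), giving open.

Calling push(south), → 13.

I try move(south), yielding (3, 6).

Then pop(), and get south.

Invoking move(north), yielding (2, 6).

I try pop(), : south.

Then move(north), yielding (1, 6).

Calling pop(), yielding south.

Calling move(north), : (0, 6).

I call pop(), and see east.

I invoke move(west), which returns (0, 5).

I try sense(west), and observe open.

I invoke push(west), yielding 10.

I call move(west), → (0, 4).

Invoking sense(south), and get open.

I invoke push(south), : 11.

Then move(south), and get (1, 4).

I run sense(south), which returns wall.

I call sense(west), and get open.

I try push(west), yielding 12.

Then move(west), : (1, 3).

Now I run sense(north), : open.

Using push(north), yielding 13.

Now I run move(north), → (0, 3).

Then sense(west), which returns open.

I call push(west), and observe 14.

Using move(west), and see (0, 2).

Invoking sense(south), : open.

I try push(south), : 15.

I call move(south), — result: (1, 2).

I invoke sense(south), → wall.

Next I call sense(west), : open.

I run push(west), which returns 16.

Now I run move(west), yielding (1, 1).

Next I call sense(north), yielding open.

Then push(north), giving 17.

Then move(north), yielding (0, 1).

Next I call sense(west), → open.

I call push(west), → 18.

Invoking move(west), → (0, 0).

I run sense(south), and observe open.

I run push(south), and see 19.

I call move(south), and observe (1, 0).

Using sense(south), and observe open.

Now I run push(south), and observe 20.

I run move(south), : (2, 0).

Now I run sense(east), → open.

Now I run push(east), — result: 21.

Then move(east), which returns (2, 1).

Using sense(south), which returns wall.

I invoke pop(), : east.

I use move(west), giving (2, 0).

Calling sense(south), and see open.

Next I call push(south), : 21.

Calling move(south), : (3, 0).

I run sense(south), yielding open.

Invoking push(south), which returns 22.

Using move(south), yielding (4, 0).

Using sense(east), and see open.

Invoking push(east), → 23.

I invoke move(east), and get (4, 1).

Using sense(east), : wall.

I invoke sense(south), and see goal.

Then move(south), → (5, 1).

Answer: (5, 1)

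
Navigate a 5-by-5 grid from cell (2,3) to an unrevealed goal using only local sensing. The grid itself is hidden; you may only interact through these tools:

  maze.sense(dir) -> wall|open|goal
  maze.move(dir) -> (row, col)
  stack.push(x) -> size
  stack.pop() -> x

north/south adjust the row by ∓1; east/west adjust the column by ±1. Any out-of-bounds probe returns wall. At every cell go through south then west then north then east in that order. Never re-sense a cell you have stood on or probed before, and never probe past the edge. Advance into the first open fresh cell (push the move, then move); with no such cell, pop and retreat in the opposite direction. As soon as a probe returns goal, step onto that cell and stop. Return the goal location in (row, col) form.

>>> sense dir→south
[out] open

>>> push x→south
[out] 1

>>> move dir→south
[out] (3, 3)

>>> sense dir→south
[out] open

>>> push x→south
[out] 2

>>> move dir→south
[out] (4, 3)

>>> sense dir→west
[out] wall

>>> sense dir→east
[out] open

>>> push x→east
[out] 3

>>> move dir→east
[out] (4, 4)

>>> sense dir→north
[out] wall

>>> pop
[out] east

>>> move dir→west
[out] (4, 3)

>>> pop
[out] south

>>> move dir→north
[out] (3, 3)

>>> sense dir→west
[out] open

>>> push x→west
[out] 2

>>> move dir→west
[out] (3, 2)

>>> sense dir→west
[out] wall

>>> sense dir→north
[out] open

>>> push x→north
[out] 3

>>> move dir→north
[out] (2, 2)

>>> sense dir→west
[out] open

>>> push x→west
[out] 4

>>> move dir→west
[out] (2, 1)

>>> sense dir→west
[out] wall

>>> sense dir→north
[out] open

>>> push x→north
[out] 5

>>> move dir→north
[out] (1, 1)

>>> sense dir→west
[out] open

>>> push x→west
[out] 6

>>> move dir→west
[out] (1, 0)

>>> sense dir→north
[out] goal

>>> move dir→north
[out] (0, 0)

Answer: (0, 0)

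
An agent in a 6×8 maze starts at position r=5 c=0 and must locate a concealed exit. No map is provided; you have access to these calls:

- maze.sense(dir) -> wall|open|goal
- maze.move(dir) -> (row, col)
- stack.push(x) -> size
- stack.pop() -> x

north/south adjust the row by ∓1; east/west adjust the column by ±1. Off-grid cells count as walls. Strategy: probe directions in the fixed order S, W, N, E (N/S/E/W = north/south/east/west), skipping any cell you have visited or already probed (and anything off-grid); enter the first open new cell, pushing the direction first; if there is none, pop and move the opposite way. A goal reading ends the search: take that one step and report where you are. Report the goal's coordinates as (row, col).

-- 1. maze.sense(north) == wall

-- 2. maze.sense(east) == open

-- 3. stack.push(east) == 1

-- 4. maze.move(east) == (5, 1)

-- 5. maze.sense(north) == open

-- 6. stack.push(north) == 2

-- 7. maze.move(north) == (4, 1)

-- 8. maze.sense(north) == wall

-- 9. maze.sense(east) == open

-- 10. stack.push(east) == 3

-- 11. maze.move(east) == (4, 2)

-- 12. maze.sense(south) == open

-- 13. stack.push(south) == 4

-- 14. maze.move(south) == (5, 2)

-- 15. maze.sense(east) == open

-- 16. stack.push(east) == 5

-- 17. maze.move(east) == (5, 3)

-- 18. maze.sense(north) == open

-- 19. stack.push(north) == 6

-- 20. maze.move(north) == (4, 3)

-- 21. maze.sense(north) == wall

-- 22. maze.sense(east) == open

-- 23. stack.push(east) == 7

-- 24. maze.move(east) == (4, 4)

-- 25. maze.sense(south) == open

-- 26. stack.push(south) == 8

-- 27. maze.move(south) == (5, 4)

-- 28. maze.sense(east) == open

-- 29. stack.push(east) == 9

-- 30. maze.move(east) == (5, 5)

-- 31. maze.sense(north) == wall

-- 32. maze.sense(east) == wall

-- 33. stack.pop() == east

-- 34. maze.move(west) == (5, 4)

-- 35. stack.pop() == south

-- 36. maze.move(north) == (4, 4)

-- 37. maze.sense(north) == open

-- 38. stack.push(north) == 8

-- 39. maze.move(north) == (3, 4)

-- 40. maze.sense(north) == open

-- 41. stack.push(north) == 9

-- 42. maze.move(north) == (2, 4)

-- 43. maze.sense(west) == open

-- 44. stack.push(west) == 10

-- 45. maze.move(west) == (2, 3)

-- 46. maze.sense(west) == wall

-- 47. maze.sense(north) == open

-- 48. stack.push(north) == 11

-- 49. maze.move(north) == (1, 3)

-- 50. maze.sense(west) == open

-- 51. stack.push(west) == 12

-- 52. maze.move(west) == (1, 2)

-- 53. maze.sense(west) == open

-- 54. stack.push(west) == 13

-- 55. maze.move(west) == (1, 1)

-- 56. maze.sense(south) == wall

-- 57. maze.sense(west) == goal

-- 58. maze.move(west) == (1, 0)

Answer: (1, 0)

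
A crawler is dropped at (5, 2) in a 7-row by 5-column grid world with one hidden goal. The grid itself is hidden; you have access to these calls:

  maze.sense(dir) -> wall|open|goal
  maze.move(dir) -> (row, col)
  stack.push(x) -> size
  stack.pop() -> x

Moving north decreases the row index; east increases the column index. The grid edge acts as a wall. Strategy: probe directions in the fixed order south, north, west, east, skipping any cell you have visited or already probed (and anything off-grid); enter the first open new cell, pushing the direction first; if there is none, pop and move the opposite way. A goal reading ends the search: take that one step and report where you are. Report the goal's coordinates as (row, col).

% maze.sense(dir='south') ~> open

% stack.push(x='south') ~> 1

% maze.move(dir='south') ~> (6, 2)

% maze.sense(dir='west') ~> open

% stack.push(x='west') ~> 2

% maze.move(dir='west') ~> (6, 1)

% maze.sense(dir='north') ~> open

% stack.push(x='north') ~> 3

% maze.move(dir='north') ~> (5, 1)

% maze.sense(dir='north') ~> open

% stack.push(x='north') ~> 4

% maze.move(dir='north') ~> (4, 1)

% maze.sense(dir='north') ~> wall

% maze.sense(dir='west') ~> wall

% maze.sense(dir='east') ~> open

% stack.push(x='east') ~> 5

% maze.move(dir='east') ~> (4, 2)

% maze.sense(dir='north') ~> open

% stack.push(x='north') ~> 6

% maze.move(dir='north') ~> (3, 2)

% maze.sense(dir='north') ~> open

% stack.push(x='north') ~> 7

% maze.move(dir='north') ~> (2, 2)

% maze.sense(dir='north') ~> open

% stack.push(x='north') ~> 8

% maze.move(dir='north') ~> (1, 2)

% maze.sense(dir='north') ~> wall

% maze.sense(dir='west') ~> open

% stack.push(x='west') ~> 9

% maze.move(dir='west') ~> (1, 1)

% maze.sense(dir='south') ~> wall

% maze.sense(dir='north') ~> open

% stack.push(x='north') ~> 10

% maze.move(dir='north') ~> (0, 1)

% maze.sense(dir='west') ~> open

% stack.push(x='west') ~> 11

% maze.move(dir='west') ~> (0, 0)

% maze.sense(dir='south') ~> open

% stack.push(x='south') ~> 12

% maze.move(dir='south') ~> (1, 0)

% maze.sense(dir='south') ~> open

% stack.push(x='south') ~> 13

% maze.move(dir='south') ~> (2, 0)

% maze.sense(dir='south') ~> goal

% maze.move(dir='south') ~> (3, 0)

Answer: (3, 0)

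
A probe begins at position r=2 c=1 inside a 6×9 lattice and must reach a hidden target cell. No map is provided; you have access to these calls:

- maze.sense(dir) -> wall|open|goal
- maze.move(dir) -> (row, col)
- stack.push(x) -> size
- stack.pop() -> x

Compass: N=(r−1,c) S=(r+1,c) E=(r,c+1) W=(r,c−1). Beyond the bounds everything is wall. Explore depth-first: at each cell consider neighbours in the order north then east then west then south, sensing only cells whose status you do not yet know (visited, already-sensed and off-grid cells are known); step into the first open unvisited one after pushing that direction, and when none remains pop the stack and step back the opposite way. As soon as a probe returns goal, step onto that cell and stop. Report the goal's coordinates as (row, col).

I invoke maze.sense with north, yielding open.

Next I call stack.push with north, yielding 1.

I try maze.move with north, giving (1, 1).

Calling maze.sense with north, which returns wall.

I use maze.sense with east, and get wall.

Calling maze.sense with west, and observe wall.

Now I run stack.pop(), and get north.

Next I call maze.move with south, and observe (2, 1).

I use maze.sense with east, giving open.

I run stack.push with east, yielding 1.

Next I call maze.move with east, — result: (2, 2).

Next I call maze.sense with east, yielding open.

Calling stack.push with east, and observe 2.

I invoke maze.move with east, : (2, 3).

I run maze.sense with north, yielding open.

Next I call stack.push with north, yielding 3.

Now I run maze.move with north, which returns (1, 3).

Then maze.sense with north, giving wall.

Now I run maze.sense with east, yielding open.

I invoke stack.push with east, → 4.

Invoking maze.move with east, — result: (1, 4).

Using maze.sense with north, and observe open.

I use stack.push with north, : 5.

Using maze.move with north, : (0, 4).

Next I call maze.sense with east, → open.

I use stack.push with east, — result: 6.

I call maze.move with east, → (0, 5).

Next I call maze.sense with east, yielding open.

Now I run stack.push with east, giving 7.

Then maze.move with east, and get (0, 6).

Using maze.sense with east, yielding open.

Invoking stack.push with east, : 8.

Next I call maze.move with east, and observe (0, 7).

Then maze.sense with east, and see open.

Then stack.push with east, → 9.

Now I run maze.move with east, which returns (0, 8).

Next I call maze.sense with south, : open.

Using stack.push with south, : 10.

I run maze.move with south, — result: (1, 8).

I use maze.sense with west, which returns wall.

Then maze.sense with south, and get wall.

Using stack.pop, and see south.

I call maze.move with north, — result: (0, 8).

I run stack.pop(), and see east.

Calling maze.move with west, — result: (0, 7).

I try stack.pop(), yielding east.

I invoke maze.move with west, and get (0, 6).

Now I run maze.sense with south, and observe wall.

Using stack.pop(), : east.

Now I run maze.move with west, — result: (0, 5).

Then maze.sense with south, and observe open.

Using stack.push with south, and get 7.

Calling maze.move with south, → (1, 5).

Now I run maze.sense with south, and get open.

Now I run stack.push with south, : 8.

Using maze.move with south, yielding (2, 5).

Using maze.sense with east, → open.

Then stack.push with east, and see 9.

Calling maze.move with east, : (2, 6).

I use maze.sense with east, giving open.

I call stack.push with east, : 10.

I invoke maze.move with east, : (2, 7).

I try maze.sense with south, and get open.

Next I call stack.push with south, and observe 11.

Using maze.move with south, giving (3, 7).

I invoke maze.sense with east, → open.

Invoking stack.push with east, and observe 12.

I invoke maze.move with east, and observe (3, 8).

Invoking maze.sense with south, which returns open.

I run stack.push with south, → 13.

I try maze.move with south, giving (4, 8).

Now I run maze.sense with west, giving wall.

Then maze.sense with south, which returns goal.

Then maze.move with south, → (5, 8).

Answer: (5, 8)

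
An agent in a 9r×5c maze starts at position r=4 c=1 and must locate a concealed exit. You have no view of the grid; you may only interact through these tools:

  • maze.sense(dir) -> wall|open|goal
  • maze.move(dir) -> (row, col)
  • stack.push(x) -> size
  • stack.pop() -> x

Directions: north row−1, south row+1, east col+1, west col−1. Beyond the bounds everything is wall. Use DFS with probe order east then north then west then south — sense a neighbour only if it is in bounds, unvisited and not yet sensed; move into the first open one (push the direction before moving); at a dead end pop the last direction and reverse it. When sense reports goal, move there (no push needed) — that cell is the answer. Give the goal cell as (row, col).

·→ maze.sense(dir='east')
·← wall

·→ maze.sense(dir='north')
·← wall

·→ maze.sense(dir='west')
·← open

·→ stack.push(x='west')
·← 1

·→ maze.move(dir='west')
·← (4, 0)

·→ maze.sense(dir='north')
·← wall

·→ maze.sense(dir='south')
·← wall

·→ stack.pop()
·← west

·→ maze.move(dir='east')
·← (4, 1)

·→ maze.sense(dir='south')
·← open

·→ stack.push(x='south')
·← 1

·→ maze.move(dir='south')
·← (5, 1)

·→ maze.sense(dir='east')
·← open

·→ stack.push(x='east')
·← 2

·→ maze.move(dir='east')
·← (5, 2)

·→ maze.sense(dir='east')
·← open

·→ stack.push(x='east')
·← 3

·→ maze.move(dir='east')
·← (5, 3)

·→ maze.sense(dir='east')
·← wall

·→ maze.sense(dir='north')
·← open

·→ stack.push(x='north')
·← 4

·→ maze.move(dir='north')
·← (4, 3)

·→ maze.sense(dir='east')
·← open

·→ stack.push(x='east')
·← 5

·→ maze.move(dir='east')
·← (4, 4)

·→ maze.sense(dir='north')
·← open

·→ stack.push(x='north')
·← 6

·→ maze.move(dir='north')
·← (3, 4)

·→ maze.sense(dir='north')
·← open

·→ stack.push(x='north')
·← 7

·→ maze.move(dir='north')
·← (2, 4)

·→ maze.sense(dir='north')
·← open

·→ stack.push(x='north')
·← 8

·→ maze.move(dir='north')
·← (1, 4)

·→ maze.sense(dir='north')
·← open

·→ stack.push(x='north')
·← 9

·→ maze.move(dir='north')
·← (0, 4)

·→ maze.sense(dir='west')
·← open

·→ stack.push(x='west')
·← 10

·→ maze.move(dir='west')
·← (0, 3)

·→ maze.sense(dir='west')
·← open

·→ stack.push(x='west')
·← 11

·→ maze.move(dir='west')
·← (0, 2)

·→ maze.sense(dir='west')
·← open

·→ stack.push(x='west')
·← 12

·→ maze.move(dir='west')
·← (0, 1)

·→ maze.sense(dir='west')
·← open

·→ stack.push(x='west')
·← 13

·→ maze.move(dir='west')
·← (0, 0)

·→ maze.sense(dir='south')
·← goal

·→ maze.move(dir='south')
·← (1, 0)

Answer: (1, 0)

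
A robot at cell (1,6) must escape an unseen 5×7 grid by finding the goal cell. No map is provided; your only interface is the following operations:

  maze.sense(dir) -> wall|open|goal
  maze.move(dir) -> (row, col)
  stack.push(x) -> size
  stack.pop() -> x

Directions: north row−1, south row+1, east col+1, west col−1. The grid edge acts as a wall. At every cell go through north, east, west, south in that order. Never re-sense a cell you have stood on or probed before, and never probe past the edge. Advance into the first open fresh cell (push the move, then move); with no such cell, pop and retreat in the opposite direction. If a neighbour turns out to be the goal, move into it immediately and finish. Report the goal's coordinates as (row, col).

Do: sense[dir→north]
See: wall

Do: sense[dir→west]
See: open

Do: push[x→west]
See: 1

Do: move[dir→west]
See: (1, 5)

Do: sense[dir→north]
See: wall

Do: sense[dir→west]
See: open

Do: push[x→west]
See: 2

Do: move[dir→west]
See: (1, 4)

Do: sense[dir→north]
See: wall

Do: sense[dir→west]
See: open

Do: push[x→west]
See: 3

Do: move[dir→west]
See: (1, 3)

Do: sense[dir→north]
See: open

Do: push[x→north]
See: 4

Do: move[dir→north]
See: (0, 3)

Do: sense[dir→west]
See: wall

Do: pop[]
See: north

Do: move[dir→south]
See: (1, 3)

Do: sense[dir→west]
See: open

Do: push[x→west]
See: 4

Do: move[dir→west]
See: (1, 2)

Do: sense[dir→west]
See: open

Do: push[x→west]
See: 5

Do: move[dir→west]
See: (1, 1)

Do: sense[dir→north]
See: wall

Do: sense[dir→west]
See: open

Do: push[x→west]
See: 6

Do: move[dir→west]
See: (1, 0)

Do: sense[dir→north]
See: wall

Do: sense[dir→south]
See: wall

Do: pop[]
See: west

Do: move[dir→east]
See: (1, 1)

Do: sense[dir→south]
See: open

Do: push[x→south]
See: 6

Do: move[dir→south]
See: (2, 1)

Do: sense[dir→east]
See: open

Do: push[x→east]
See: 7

Do: move[dir→east]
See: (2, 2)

Do: sense[dir→east]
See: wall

Do: sense[dir→south]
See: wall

Do: pop[]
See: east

Do: move[dir→west]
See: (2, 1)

Do: sense[dir→south]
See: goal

Do: move[dir→south]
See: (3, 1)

Answer: (3, 1)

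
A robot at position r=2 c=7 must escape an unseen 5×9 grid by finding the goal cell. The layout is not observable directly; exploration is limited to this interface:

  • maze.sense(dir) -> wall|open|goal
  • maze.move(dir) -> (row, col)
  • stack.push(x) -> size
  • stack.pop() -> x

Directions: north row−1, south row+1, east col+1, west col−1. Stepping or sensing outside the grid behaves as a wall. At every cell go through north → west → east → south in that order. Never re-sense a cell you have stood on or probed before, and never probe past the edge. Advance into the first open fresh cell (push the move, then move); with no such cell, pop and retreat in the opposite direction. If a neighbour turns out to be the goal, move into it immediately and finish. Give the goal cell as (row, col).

I try sense(dir: north), : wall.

I run sense(dir: west), and see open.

Using push(x: west), giving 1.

I use move(dir: west), : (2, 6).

I run sense(dir: north), — result: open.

Invoking push(x: north), yielding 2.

Then move(dir: north), → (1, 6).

Next I call sense(dir: north), yielding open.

I call push(x: north), → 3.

Using move(dir: north), and observe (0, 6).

Calling sense(dir: west), — result: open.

Invoking push(x: west), yielding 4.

Invoking move(dir: west), and observe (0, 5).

Invoking sense(dir: west), which returns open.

I call push(x: west), — result: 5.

I call move(dir: west), : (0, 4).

I run sense(dir: west), and see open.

I use push(x: west), → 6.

I try move(dir: west), yielding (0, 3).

I invoke sense(dir: west), → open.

Then push(x: west), giving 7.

Then move(dir: west), → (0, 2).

Calling sense(dir: west), and observe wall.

I invoke sense(dir: south), — result: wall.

Now I run pop, yielding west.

Invoking move(dir: east), → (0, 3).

Using sense(dir: south), yielding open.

I call push(x: south), : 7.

I use move(dir: south), — result: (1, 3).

Now I run sense(dir: east), : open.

I use push(x: east), — result: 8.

Then move(dir: east), and observe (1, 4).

Now I run sense(dir: east), which returns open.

Invoking push(x: east), yielding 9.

Then move(dir: east), giving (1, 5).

I call sense(dir: south), → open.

I run push(x: south), which returns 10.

Now I run move(dir: south), which returns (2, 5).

I call sense(dir: west), yielding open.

I use push(x: west), which returns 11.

Now I run move(dir: west), yielding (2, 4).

Invoking sense(dir: west), → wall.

Using sense(dir: south), — result: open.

I run push(x: south), which returns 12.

Invoking move(dir: south), and see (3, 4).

Using sense(dir: west), : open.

I run push(x: west), giving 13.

Invoking move(dir: west), → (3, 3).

Now I run sense(dir: west), which returns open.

Next I call push(x: west), and see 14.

I invoke move(dir: west), and get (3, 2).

Calling sense(dir: north), yielding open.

Now I run push(x: north), and get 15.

Now I run move(dir: north), and observe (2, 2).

Next I call sense(dir: west), and see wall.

Then pop(), and see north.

Using move(dir: south), and get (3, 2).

Using sense(dir: west), and see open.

I try push(x: west), which returns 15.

Then move(dir: west), which returns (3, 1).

Invoking sense(dir: west), giving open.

Then push(x: west), : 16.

Invoking move(dir: west), giving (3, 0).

Next I call sense(dir: north), : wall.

I invoke sense(dir: south), giving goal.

Next I call move(dir: south), and get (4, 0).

Answer: (4, 0)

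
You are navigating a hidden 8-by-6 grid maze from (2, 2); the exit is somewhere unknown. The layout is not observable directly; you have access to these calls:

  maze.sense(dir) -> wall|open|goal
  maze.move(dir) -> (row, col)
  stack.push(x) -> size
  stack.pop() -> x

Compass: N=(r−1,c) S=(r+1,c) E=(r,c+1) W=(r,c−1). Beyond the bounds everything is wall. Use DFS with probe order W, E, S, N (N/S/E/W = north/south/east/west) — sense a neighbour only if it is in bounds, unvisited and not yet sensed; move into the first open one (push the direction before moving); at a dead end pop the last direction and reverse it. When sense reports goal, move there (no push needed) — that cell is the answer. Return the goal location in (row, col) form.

# sense(dir: west) ~> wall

# sense(dir: east) ~> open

# push(x: east) ~> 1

# move(dir: east) ~> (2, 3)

# sense(dir: east) ~> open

# push(x: east) ~> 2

# move(dir: east) ~> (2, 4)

# sense(dir: east) ~> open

# push(x: east) ~> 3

# move(dir: east) ~> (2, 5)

# sense(dir: south) ~> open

# push(x: south) ~> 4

# move(dir: south) ~> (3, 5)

# sense(dir: west) ~> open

# push(x: west) ~> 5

# move(dir: west) ~> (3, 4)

# sense(dir: west) ~> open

# push(x: west) ~> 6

# move(dir: west) ~> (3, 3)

# sense(dir: west) ~> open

# push(x: west) ~> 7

# move(dir: west) ~> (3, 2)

# sense(dir: west) ~> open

# push(x: west) ~> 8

# move(dir: west) ~> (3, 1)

# sense(dir: west) ~> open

# push(x: west) ~> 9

# move(dir: west) ~> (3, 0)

# sense(dir: south) ~> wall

# sense(dir: north) ~> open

# push(x: north) ~> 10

# move(dir: north) ~> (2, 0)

# sense(dir: north) ~> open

# push(x: north) ~> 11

# move(dir: north) ~> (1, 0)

# sense(dir: east) ~> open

# push(x: east) ~> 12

# move(dir: east) ~> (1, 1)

# sense(dir: east) ~> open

# push(x: east) ~> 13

# move(dir: east) ~> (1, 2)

# sense(dir: east) ~> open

# push(x: east) ~> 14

# move(dir: east) ~> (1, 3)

# sense(dir: east) ~> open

# push(x: east) ~> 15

# move(dir: east) ~> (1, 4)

# sense(dir: east) ~> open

# push(x: east) ~> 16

# move(dir: east) ~> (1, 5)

# sense(dir: north) ~> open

# push(x: north) ~> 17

# move(dir: north) ~> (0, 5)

# sense(dir: west) ~> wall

# pop() ~> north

# move(dir: south) ~> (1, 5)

# pop() ~> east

# move(dir: west) ~> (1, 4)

# pop() ~> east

# move(dir: west) ~> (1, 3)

# sense(dir: north) ~> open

# push(x: north) ~> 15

# move(dir: north) ~> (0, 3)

# sense(dir: west) ~> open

# push(x: west) ~> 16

# move(dir: west) ~> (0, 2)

# sense(dir: west) ~> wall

# pop() ~> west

# move(dir: east) ~> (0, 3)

# pop() ~> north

# move(dir: south) ~> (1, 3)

# pop() ~> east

# move(dir: west) ~> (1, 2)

# pop() ~> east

# move(dir: west) ~> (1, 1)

# pop() ~> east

# move(dir: west) ~> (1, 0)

# sense(dir: north) ~> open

# push(x: north) ~> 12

# move(dir: north) ~> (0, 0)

# pop() ~> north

# move(dir: south) ~> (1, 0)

# pop() ~> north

# move(dir: south) ~> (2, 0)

# pop() ~> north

# move(dir: south) ~> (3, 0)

# pop() ~> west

# move(dir: east) ~> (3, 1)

# sense(dir: south) ~> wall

# pop() ~> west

# move(dir: east) ~> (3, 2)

# sense(dir: south) ~> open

# push(x: south) ~> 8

# move(dir: south) ~> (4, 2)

# sense(dir: east) ~> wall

# sense(dir: south) ~> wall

# pop() ~> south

# move(dir: north) ~> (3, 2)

# pop() ~> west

# move(dir: east) ~> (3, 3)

# pop() ~> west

# move(dir: east) ~> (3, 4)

# sense(dir: south) ~> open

# push(x: south) ~> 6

# move(dir: south) ~> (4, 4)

# sense(dir: east) ~> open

# push(x: east) ~> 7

# move(dir: east) ~> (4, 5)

# sense(dir: south) ~> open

# push(x: south) ~> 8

# move(dir: south) ~> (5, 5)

# sense(dir: west) ~> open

# push(x: west) ~> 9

# move(dir: west) ~> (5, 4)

# sense(dir: west) ~> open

# push(x: west) ~> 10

# move(dir: west) ~> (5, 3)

# sense(dir: south) ~> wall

# pop() ~> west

# move(dir: east) ~> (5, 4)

# sense(dir: south) ~> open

# push(x: south) ~> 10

# move(dir: south) ~> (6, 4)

# sense(dir: east) ~> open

# push(x: east) ~> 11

# move(dir: east) ~> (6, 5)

# sense(dir: south) ~> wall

# pop() ~> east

# move(dir: west) ~> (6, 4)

# sense(dir: south) ~> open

# push(x: south) ~> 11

# move(dir: south) ~> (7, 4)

# sense(dir: west) ~> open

# push(x: west) ~> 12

# move(dir: west) ~> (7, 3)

# sense(dir: west) ~> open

# push(x: west) ~> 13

# move(dir: west) ~> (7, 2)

# sense(dir: west) ~> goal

# move(dir: west) ~> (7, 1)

Answer: (7, 1)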